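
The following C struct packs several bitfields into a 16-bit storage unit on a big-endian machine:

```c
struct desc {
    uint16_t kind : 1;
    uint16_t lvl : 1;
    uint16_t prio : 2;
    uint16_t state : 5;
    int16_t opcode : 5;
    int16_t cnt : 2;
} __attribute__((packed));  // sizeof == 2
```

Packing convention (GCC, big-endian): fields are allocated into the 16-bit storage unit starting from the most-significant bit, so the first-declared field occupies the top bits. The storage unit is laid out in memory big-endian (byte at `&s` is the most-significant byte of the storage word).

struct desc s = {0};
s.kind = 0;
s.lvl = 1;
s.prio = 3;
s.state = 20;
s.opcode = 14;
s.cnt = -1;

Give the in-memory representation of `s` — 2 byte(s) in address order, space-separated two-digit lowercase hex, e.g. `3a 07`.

7a 3b

kind (1b) val=0 bits=0x0 at bit 15: 0x0000
lvl (1b) val=1 bits=0x1 at bit 14: 0x4000
prio (2b) val=3 bits=0x3 at bit 12: 0x7000
state (5b) val=20 bits=0x14 at bit 7: 0x7a00
opcode (5b) val=14 bits=0xe at bit 2: 0x7a38
cnt (2b) val=-1 bits=0x3 at bit 0: 0x7a3b
word = 0x7a3b → big-endian bytes:
  [0]=0x7a  [1]=0x3b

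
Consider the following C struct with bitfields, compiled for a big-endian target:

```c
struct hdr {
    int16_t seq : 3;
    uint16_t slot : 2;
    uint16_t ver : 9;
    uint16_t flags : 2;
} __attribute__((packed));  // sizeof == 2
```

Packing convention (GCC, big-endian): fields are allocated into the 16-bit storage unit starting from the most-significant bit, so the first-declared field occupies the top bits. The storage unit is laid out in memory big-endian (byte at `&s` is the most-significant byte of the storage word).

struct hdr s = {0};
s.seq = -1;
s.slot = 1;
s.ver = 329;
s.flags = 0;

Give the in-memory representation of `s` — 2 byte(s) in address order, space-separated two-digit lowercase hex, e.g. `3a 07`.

seq:3 = -1 → 0x7 << 13 → word 0xe000
slot:2 = 1 → 0x1 << 11 → word 0xe800
ver:9 = 329 → 0x149 << 2 → word 0xed24
flags:2 = 0 → 0x0 << 0 → word 0xed24
word = 0xed24 → big-endian bytes:
  [0]=0xed  [1]=0x24

ed 24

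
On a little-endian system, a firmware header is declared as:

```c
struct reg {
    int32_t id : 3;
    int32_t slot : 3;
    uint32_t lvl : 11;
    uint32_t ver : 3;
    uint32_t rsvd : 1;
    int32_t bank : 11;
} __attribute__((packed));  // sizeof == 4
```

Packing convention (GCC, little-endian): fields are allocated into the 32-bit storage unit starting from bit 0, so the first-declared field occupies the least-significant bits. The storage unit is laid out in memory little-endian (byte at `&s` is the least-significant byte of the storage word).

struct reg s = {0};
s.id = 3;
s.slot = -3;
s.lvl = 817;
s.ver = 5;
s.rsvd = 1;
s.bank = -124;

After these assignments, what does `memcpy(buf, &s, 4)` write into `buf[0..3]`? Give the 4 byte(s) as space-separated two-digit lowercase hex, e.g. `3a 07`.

6b cc 9a f0

[0+:3] id=3 & 0x7 = 0x3; word=0x00000003
[3+:3] slot=-3 & 0x7 = 0x5; word=0x0000002b
[6+:11] lvl=817 & 0x7ff = 0x331; word=0x0000cc6b
[17+:3] ver=5 & 0x7 = 0x5; word=0x000acc6b
[20+:1] rsvd=1 & 0x1 = 0x1; word=0x001acc6b
[21+:11] bank=-124 & 0x7ff = 0x784; word=0xf09acc6b
word = 0xf09acc6b → little-endian bytes:
  [0]=0x6b  [1]=0xcc  [2]=0x9a  [3]=0xf0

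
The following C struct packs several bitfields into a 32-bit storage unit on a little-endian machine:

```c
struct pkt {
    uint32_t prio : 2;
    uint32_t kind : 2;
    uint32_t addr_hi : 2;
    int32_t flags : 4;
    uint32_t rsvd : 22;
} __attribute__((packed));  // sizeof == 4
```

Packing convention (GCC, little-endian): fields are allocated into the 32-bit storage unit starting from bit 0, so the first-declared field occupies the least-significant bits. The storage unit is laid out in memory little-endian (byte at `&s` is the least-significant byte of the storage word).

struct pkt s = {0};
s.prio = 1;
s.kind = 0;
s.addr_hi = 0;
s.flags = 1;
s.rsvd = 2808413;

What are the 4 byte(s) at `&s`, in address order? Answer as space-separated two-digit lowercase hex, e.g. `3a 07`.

prio:2 = 1 → 0x1 << 0 → word 0x00000001
kind:2 = 0 → 0x0 << 2 → word 0x00000001
addr_hi:2 = 0 → 0x0 << 4 → word 0x00000001
flags:4 = 1 → 0x1 << 6 → word 0x00000041
rsvd:22 = 2808413 → 0x2ada5d << 10 → word 0xab697441
word = 0xab697441 → little-endian bytes:
  [0]=0x41  [1]=0x74  [2]=0x69  [3]=0xab

41 74 69 ab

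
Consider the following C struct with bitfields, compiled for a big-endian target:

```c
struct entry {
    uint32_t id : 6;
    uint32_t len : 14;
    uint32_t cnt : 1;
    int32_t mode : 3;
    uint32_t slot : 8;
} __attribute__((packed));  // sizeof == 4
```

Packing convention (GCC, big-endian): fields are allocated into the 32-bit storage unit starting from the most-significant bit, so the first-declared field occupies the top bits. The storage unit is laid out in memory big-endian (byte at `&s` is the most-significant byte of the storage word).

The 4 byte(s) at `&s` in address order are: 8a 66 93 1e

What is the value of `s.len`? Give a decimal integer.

[0]=0x8a [1]=0x66 [2]=0x93 [3]=0x1e (big-endian) → word 0x8a66931e
id [26+:6] = (word>>26) & 0x3f = 34
len [12+:14] = (word>>12) & 0x3fff = 9833  ←
cnt [11+:1] = (word>>11) & 0x1 = 0
mode [8+:3] = (word>>8) & 0x7 = 3
slot [0+:8] = (word>>0) & 0xff = 30

9833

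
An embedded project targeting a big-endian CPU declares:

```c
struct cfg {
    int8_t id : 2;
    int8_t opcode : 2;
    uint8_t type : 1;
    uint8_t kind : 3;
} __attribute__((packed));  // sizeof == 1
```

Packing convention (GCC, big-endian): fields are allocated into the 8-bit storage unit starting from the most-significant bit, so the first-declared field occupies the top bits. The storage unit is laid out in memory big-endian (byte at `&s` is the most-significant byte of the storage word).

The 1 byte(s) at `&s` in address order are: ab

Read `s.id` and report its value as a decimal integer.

[0]=0xab (big-endian) → word 0xab
id:2 @ bit 6 → (0xab>>6)&0x3 = 0x2  ←
opcode:2 @ bit 4 → (0xab>>4)&0x3 = 0x2
type:1 @ bit 3 → (0xab>>3)&0x1 = 0x1
kind:3 @ bit 0 → (0xab>>0)&0x7 = 0x3
id signed 2b, MSB=1: 2 - 4 = -2

-2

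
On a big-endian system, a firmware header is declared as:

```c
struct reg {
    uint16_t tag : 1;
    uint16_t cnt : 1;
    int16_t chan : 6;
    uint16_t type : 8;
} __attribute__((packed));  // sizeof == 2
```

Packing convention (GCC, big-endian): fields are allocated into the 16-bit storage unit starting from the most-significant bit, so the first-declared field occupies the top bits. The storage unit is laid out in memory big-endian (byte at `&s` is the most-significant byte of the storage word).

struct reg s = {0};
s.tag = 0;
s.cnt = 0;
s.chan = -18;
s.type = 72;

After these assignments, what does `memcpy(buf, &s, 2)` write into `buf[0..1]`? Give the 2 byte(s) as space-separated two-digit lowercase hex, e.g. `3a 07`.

2e 48

tag (1b) val=0 bits=0x0 at bit 15: 0x0000
cnt (1b) val=0 bits=0x0 at bit 14: 0x0000
chan (6b) val=-18 bits=0x2e at bit 8: 0x2e00
type (8b) val=72 bits=0x48 at bit 0: 0x2e48
word = 0x2e48 → big-endian bytes:
  [0]=0x2e  [1]=0x48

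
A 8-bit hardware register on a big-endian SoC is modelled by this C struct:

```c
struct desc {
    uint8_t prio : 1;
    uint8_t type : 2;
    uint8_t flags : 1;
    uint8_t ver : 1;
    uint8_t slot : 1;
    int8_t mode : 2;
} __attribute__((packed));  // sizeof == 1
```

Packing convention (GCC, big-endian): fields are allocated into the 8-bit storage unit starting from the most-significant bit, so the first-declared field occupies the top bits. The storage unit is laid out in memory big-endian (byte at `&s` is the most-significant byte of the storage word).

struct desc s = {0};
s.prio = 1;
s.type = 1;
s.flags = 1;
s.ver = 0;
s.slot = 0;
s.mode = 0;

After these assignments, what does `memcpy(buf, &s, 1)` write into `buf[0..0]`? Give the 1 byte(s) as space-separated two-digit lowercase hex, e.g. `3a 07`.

b0

prio (1b) val=1 bits=0x1 at bit 7: 0x80
type (2b) val=1 bits=0x1 at bit 5: 0xa0
flags (1b) val=1 bits=0x1 at bit 4: 0xb0
ver (1b) val=0 bits=0x0 at bit 3: 0xb0
slot (1b) val=0 bits=0x0 at bit 2: 0xb0
mode (2b) val=0 bits=0x0 at bit 0: 0xb0
word = 0xb0 → big-endian bytes:
  [0]=0xb0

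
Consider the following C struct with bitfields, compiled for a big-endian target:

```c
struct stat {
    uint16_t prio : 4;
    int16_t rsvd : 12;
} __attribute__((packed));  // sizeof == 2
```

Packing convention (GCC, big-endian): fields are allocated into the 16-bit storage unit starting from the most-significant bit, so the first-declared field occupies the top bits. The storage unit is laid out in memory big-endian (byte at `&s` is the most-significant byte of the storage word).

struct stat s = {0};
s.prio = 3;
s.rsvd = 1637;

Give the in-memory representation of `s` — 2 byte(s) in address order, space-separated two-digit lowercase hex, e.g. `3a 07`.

36 65

prio:4 = 3 → 0x3 << 12 → word 0x3000
rsvd:12 = 1637 → 0x665 << 0 → word 0x3665
word = 0x3665 → big-endian bytes:
  [0]=0x36  [1]=0x65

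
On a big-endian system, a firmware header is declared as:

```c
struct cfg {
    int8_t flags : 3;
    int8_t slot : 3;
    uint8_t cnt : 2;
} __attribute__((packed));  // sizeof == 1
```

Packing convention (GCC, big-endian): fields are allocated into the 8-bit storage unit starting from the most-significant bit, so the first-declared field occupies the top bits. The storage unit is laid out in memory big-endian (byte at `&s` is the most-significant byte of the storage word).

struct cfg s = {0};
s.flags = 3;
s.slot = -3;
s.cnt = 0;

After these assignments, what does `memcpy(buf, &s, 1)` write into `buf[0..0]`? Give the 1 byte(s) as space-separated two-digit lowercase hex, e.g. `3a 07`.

flags (3b) val=3 bits=0x3 at bit 5: 0x60
slot (3b) val=-3 bits=0x5 at bit 2: 0x74
cnt (2b) val=0 bits=0x0 at bit 0: 0x74
word = 0x74 → big-endian bytes:
  [0]=0x74

74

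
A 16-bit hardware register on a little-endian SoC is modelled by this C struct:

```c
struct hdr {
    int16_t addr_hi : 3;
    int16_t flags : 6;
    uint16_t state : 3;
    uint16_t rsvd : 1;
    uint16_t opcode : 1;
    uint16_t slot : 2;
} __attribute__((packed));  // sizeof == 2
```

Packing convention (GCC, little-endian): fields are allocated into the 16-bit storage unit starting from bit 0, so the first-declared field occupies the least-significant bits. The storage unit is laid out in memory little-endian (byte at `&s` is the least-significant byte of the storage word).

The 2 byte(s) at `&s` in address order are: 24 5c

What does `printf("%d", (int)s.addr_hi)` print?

[0]=0x24 [1]=0x5c (little-endian) → word 0x5c24
addr_hi:3 @ bit 0 → (0x5c24>>0)&0x7 = 0x4  ←
flags:6 @ bit 3 → (0x5c24>>3)&0x3f = 0x4
state:3 @ bit 9 → (0x5c24>>9)&0x7 = 0x6
rsvd:1 @ bit 12 → (0x5c24>>12)&0x1 = 0x1
opcode:1 @ bit 13 → (0x5c24>>13)&0x1 = 0x0
slot:2 @ bit 14 → (0x5c24>>14)&0x3 = 0x1
addr_hi signed 3b, MSB=1: 4 - 8 = -4

-4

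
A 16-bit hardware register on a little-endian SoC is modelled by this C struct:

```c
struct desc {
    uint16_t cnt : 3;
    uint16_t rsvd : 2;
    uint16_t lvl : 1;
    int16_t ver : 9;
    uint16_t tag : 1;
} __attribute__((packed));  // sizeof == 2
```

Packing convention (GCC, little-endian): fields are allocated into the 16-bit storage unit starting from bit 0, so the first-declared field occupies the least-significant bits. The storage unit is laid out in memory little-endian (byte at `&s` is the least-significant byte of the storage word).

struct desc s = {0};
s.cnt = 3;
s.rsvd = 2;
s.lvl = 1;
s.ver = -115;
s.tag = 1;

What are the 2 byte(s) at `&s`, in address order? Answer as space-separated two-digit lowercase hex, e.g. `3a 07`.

73 e3

[0+:3] cnt=3 & 0x7 = 0x3; word=0x0003
[3+:2] rsvd=2 & 0x3 = 0x2; word=0x0013
[5+:1] lvl=1 & 0x1 = 0x1; word=0x0033
[6+:9] ver=-115 & 0x1ff = 0x18d; word=0x6373
[15+:1] tag=1 & 0x1 = 0x1; word=0xe373
word = 0xe373 → little-endian bytes:
  [0]=0x73  [1]=0xe3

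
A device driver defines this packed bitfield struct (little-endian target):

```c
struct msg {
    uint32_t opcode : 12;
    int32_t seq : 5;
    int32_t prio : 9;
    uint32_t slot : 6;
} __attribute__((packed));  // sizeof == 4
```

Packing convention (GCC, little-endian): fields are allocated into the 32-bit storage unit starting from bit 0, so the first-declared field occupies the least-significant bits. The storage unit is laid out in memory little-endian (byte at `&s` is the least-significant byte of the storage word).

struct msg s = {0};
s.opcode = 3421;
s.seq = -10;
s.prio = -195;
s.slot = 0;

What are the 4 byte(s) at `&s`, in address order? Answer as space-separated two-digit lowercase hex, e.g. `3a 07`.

5d 6d 7b 02

opcode:12 = 3421 → 0xd5d << 0 → word 0x00000d5d
seq:5 = -10 → 0x16 << 12 → word 0x00016d5d
prio:9 = -195 → 0x13d << 17 → word 0x027b6d5d
slot:6 = 0 → 0x0 << 26 → word 0x027b6d5d
word = 0x027b6d5d → little-endian bytes:
  [0]=0x5d  [1]=0x6d  [2]=0x7b  [3]=0x02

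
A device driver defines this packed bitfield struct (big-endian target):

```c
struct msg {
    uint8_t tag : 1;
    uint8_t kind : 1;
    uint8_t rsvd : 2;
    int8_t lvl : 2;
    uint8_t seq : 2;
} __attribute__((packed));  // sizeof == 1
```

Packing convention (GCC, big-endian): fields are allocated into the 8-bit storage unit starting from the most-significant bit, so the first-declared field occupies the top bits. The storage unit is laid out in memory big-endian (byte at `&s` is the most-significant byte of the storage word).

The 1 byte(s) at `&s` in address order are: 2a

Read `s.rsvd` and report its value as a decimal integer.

2

[0]=0x2a (big-endian) → word 0x2a
tag:1 @ bit 7 → (0x2a>>7)&0x1 = 0x0
kind:1 @ bit 6 → (0x2a>>6)&0x1 = 0x0
rsvd:2 @ bit 4 → (0x2a>>4)&0x3 = 0x2  ←
lvl:2 @ bit 2 → (0x2a>>2)&0x3 = 0x2
seq:2 @ bit 0 → (0x2a>>0)&0x3 = 0x2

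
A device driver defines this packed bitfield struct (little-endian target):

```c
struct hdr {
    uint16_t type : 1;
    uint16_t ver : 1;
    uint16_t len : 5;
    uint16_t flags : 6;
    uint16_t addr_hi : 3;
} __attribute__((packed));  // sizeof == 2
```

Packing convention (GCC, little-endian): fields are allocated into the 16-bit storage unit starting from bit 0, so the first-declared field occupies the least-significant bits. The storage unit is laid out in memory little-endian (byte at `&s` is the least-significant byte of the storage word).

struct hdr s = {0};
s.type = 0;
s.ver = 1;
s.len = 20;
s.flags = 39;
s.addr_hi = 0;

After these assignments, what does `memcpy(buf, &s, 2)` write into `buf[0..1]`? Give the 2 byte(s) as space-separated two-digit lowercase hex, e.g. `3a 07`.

type:1 = 0 → 0x0 << 0 → word 0x0000
ver:1 = 1 → 0x1 << 1 → word 0x0002
len:5 = 20 → 0x14 << 2 → word 0x0052
flags:6 = 39 → 0x27 << 7 → word 0x13d2
addr_hi:3 = 0 → 0x0 << 13 → word 0x13d2
word = 0x13d2 → little-endian bytes:
  [0]=0xd2  [1]=0x13

d2 13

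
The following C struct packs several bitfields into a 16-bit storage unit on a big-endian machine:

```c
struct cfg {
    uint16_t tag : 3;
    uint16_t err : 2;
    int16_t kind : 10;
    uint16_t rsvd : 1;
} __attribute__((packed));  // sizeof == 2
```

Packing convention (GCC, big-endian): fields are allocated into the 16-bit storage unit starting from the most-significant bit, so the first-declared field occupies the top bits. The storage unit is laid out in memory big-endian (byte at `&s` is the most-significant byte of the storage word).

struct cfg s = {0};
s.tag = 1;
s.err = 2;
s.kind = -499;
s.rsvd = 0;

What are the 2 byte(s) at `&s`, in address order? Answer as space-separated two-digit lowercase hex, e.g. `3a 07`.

tag:3 = 1 → 0x1 << 13 → word 0x2000
err:2 = 2 → 0x2 << 11 → word 0x3000
kind:10 = -499 → 0x20d << 1 → word 0x341a
rsvd:1 = 0 → 0x0 << 0 → word 0x341a
word = 0x341a → big-endian bytes:
  [0]=0x34  [1]=0x1a

34 1a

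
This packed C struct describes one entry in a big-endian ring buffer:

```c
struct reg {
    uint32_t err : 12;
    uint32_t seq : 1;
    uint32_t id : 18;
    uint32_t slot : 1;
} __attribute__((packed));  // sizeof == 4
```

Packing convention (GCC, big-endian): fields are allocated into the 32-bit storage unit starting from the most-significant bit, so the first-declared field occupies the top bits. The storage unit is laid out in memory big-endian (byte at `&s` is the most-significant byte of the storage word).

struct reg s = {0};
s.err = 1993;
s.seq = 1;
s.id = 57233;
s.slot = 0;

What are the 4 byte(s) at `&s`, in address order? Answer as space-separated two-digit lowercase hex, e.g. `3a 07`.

7c 99 bf 22

err (12b) val=1993 bits=0x7c9 at bit 20: 0x7c900000
seq (1b) val=1 bits=0x1 at bit 19: 0x7c980000
id (18b) val=57233 bits=0xdf91 at bit 1: 0x7c99bf22
slot (1b) val=0 bits=0x0 at bit 0: 0x7c99bf22
word = 0x7c99bf22 → big-endian bytes:
  [0]=0x7c  [1]=0x99  [2]=0xbf  [3]=0x22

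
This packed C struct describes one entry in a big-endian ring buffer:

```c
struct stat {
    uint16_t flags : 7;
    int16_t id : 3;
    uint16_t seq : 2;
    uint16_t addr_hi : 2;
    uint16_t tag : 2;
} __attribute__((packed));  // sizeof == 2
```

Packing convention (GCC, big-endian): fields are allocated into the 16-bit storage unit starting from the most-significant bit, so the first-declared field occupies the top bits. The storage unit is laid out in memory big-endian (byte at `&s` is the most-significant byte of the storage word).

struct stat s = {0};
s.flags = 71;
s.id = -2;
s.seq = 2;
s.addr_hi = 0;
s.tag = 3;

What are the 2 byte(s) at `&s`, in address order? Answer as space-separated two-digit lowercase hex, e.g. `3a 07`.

flags:7 = 71 → 0x47 << 9 → word 0x8e00
id:3 = -2 → 0x6 << 6 → word 0x8f80
seq:2 = 2 → 0x2 << 4 → word 0x8fa0
addr_hi:2 = 0 → 0x0 << 2 → word 0x8fa0
tag:2 = 3 → 0x3 << 0 → word 0x8fa3
word = 0x8fa3 → big-endian bytes:
  [0]=0x8f  [1]=0xa3

8f a3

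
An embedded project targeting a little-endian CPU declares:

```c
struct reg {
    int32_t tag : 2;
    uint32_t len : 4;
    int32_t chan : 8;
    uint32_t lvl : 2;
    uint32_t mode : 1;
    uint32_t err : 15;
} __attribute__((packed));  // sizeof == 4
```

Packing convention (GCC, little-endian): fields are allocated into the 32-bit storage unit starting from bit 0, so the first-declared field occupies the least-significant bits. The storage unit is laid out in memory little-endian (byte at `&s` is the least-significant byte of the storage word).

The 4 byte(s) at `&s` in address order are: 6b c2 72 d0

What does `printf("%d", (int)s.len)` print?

10

[0]=0x6b [1]=0xc2 [2]=0x72 [3]=0xd0 (little-endian) → word 0xd072c26b
tag:2 @ bit 0 → (0xd072c26b>>0)&0x3 = 0x3
len:4 @ bit 2 → (0xd072c26b>>2)&0xf = 0xa  ←
chan:8 @ bit 6 → (0xd072c26b>>6)&0xff = 0x9
lvl:2 @ bit 14 → (0xd072c26b>>14)&0x3 = 0x3
mode:1 @ bit 16 → (0xd072c26b>>16)&0x1 = 0x0
err:15 @ bit 17 → (0xd072c26b>>17)&0x7fff = 0x6839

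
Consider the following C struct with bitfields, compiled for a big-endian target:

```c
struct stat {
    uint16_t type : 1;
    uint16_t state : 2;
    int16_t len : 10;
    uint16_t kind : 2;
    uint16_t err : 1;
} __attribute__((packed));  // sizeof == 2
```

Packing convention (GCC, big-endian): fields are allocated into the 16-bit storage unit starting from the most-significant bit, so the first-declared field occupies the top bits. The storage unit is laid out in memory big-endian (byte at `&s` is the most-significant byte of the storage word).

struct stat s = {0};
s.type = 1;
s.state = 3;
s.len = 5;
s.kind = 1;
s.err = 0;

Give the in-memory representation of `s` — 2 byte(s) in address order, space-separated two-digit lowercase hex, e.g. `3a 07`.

e0 2a

type:1 = 1 → 0x1 << 15 → word 0x8000
state:2 = 3 → 0x3 << 13 → word 0xe000
len:10 = 5 → 0x5 << 3 → word 0xe028
kind:2 = 1 → 0x1 << 1 → word 0xe02a
err:1 = 0 → 0x0 << 0 → word 0xe02a
word = 0xe02a → big-endian bytes:
  [0]=0xe0  [1]=0x2a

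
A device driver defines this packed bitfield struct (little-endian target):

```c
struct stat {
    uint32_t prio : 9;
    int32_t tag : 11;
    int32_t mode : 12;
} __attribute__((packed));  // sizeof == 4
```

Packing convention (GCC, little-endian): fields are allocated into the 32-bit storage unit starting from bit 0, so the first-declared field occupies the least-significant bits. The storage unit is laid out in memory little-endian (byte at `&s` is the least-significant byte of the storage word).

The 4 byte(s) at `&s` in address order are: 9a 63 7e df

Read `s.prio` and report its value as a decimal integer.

410

[0]=0x9a [1]=0x63 [2]=0x7e [3]=0xdf (little-endian) → word 0xdf7e639a
prio:9 @ bit 0 → (0xdf7e639a>>0)&0x1ff = 0x19a  ←
tag:11 @ bit 9 → (0xdf7e639a>>9)&0x7ff = 0x731
mode:12 @ bit 20 → (0xdf7e639a>>20)&0xfff = 0xdf7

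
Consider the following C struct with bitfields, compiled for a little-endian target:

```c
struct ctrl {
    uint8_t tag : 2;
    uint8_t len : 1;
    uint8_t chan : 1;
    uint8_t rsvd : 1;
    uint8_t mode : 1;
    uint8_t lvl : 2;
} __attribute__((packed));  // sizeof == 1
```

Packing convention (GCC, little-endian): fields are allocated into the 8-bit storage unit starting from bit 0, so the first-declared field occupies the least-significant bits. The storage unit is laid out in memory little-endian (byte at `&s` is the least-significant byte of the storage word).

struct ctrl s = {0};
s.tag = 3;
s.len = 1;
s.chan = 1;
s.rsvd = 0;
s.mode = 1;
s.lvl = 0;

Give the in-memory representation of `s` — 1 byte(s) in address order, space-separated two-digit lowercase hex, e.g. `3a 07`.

2f

tag:2 = 3 → 0x3 << 0 → word 0x03
len:1 = 1 → 0x1 << 2 → word 0x07
chan:1 = 1 → 0x1 << 3 → word 0x0f
rsvd:1 = 0 → 0x0 << 4 → word 0x0f
mode:1 = 1 → 0x1 << 5 → word 0x2f
lvl:2 = 0 → 0x0 << 6 → word 0x2f
word = 0x2f → little-endian bytes:
  [0]=0x2f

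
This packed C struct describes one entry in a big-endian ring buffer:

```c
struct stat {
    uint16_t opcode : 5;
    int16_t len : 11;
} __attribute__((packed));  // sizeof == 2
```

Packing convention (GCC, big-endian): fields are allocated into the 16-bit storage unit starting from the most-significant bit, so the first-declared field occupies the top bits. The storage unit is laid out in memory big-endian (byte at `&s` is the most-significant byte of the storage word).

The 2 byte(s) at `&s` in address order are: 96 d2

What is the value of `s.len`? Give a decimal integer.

[0]=0x96 [1]=0xd2 (big-endian) → word 0x96d2
opcode:5 @ bit 11 → (0x96d2>>11)&0x1f = 0x12
len:11 @ bit 0 → (0x96d2>>0)&0x7ff = 0x6d2  ←
len signed 11b, MSB=1: 1746 - 2048 = -302

-302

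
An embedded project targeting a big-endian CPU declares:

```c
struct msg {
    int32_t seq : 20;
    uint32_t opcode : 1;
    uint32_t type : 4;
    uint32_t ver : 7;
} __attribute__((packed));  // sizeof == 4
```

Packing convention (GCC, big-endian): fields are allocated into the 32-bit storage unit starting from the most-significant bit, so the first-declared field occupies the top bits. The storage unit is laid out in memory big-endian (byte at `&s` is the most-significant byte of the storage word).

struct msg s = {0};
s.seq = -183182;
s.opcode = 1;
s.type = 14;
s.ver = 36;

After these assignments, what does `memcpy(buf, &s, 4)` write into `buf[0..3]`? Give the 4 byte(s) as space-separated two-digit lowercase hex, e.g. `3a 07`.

d3 47 2f 24

seq (20b) val=-183182 bits=0xd3472 at bit 12: 0xd3472000
opcode (1b) val=1 bits=0x1 at bit 11: 0xd3472800
type (4b) val=14 bits=0xe at bit 7: 0xd3472f00
ver (7b) val=36 bits=0x24 at bit 0: 0xd3472f24
word = 0xd3472f24 → big-endian bytes:
  [0]=0xd3  [1]=0x47  [2]=0x2f  [3]=0x24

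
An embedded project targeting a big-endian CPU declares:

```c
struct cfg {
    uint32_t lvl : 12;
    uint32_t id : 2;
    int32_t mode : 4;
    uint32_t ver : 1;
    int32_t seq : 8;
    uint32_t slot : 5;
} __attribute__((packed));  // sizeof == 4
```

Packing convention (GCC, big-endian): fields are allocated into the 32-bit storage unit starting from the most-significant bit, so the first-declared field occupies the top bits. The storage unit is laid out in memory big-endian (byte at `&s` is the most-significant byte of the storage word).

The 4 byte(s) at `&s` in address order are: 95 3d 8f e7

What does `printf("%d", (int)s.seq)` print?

127

[0]=0x95 [1]=0x3d [2]=0x8f [3]=0xe7 (big-endian) → word 0x953d8fe7
lvl:12 @ bit 20 → (0x953d8fe7>>20)&0xfff = 0x953
id:2 @ bit 18 → (0x953d8fe7>>18)&0x3 = 0x3
mode:4 @ bit 14 → (0x953d8fe7>>14)&0xf = 0x6
ver:1 @ bit 13 → (0x953d8fe7>>13)&0x1 = 0x0
seq:8 @ bit 5 → (0x953d8fe7>>5)&0xff = 0x7f  ←
slot:5 @ bit 0 → (0x953d8fe7>>0)&0x1f = 0x7
seq signed 8b, MSB=0: value = 127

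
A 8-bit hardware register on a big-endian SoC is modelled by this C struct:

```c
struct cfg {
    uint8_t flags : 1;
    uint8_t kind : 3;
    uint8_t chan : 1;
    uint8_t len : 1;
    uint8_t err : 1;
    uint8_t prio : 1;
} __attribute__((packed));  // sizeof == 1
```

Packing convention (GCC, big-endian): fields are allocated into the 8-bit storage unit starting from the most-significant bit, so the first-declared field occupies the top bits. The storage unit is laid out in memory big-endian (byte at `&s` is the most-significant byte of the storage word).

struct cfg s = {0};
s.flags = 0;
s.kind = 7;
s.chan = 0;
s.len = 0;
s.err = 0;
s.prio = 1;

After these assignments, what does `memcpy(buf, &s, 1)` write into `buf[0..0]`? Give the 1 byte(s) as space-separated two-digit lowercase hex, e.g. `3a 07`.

71

flags (1b) val=0 bits=0x0 at bit 7: 0x00
kind (3b) val=7 bits=0x7 at bit 4: 0x70
chan (1b) val=0 bits=0x0 at bit 3: 0x70
len (1b) val=0 bits=0x0 at bit 2: 0x70
err (1b) val=0 bits=0x0 at bit 1: 0x70
prio (1b) val=1 bits=0x1 at bit 0: 0x71
word = 0x71 → big-endian bytes:
  [0]=0x71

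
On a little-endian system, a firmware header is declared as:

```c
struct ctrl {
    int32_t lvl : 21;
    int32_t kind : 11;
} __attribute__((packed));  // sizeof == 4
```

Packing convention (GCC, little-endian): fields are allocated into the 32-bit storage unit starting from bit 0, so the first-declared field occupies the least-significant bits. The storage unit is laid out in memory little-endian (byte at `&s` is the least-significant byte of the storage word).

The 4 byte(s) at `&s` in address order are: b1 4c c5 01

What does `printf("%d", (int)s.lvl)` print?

[0]=0xb1 [1]=0x4c [2]=0xc5 [3]=0x01 (little-endian) → word 0x01c54cb1
lvl:21 @ bit 0 → (0x01c54cb1>>0)&0x1fffff = 0x54cb1  ←
kind:11 @ bit 21 → (0x01c54cb1>>21)&0x7ff = 0xe
lvl signed 21b, MSB=0: value = 347313

347313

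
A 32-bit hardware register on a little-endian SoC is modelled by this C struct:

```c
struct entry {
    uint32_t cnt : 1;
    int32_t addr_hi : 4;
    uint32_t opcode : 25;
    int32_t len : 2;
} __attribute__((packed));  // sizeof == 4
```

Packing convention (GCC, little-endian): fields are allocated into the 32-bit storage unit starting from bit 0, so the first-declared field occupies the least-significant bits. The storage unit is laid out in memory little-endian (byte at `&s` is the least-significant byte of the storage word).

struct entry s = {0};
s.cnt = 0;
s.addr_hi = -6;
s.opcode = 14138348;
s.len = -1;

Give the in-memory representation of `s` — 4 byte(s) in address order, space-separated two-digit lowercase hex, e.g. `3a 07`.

94 7d f7 da

cnt:1 = 0 → 0x0 << 0 → word 0x00000000
addr_hi:4 = -6 → 0xa << 1 → word 0x00000014
opcode:25 = 14138348 → 0xd7bbec << 5 → word 0x1af77d94
len:2 = -1 → 0x3 << 30 → word 0xdaf77d94
word = 0xdaf77d94 → little-endian bytes:
  [0]=0x94  [1]=0x7d  [2]=0xf7  [3]=0xda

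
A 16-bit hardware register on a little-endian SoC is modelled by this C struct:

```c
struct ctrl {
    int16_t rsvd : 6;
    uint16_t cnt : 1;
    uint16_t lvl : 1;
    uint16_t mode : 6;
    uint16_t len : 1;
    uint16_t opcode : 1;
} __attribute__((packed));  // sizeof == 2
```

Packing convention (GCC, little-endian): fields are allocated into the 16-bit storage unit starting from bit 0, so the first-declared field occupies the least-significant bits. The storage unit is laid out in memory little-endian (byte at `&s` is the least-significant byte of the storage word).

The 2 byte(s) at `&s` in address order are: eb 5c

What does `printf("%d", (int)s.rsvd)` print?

[0]=0xeb [1]=0x5c (little-endian) → word 0x5ceb
rsvd:6 @ bit 0 → (0x5ceb>>0)&0x3f = 0x2b  ←
cnt:1 @ bit 6 → (0x5ceb>>6)&0x1 = 0x1
lvl:1 @ bit 7 → (0x5ceb>>7)&0x1 = 0x1
mode:6 @ bit 8 → (0x5ceb>>8)&0x3f = 0x1c
len:1 @ bit 14 → (0x5ceb>>14)&0x1 = 0x1
opcode:1 @ bit 15 → (0x5ceb>>15)&0x1 = 0x0
rsvd signed 6b, MSB=1: 43 - 64 = -21

-21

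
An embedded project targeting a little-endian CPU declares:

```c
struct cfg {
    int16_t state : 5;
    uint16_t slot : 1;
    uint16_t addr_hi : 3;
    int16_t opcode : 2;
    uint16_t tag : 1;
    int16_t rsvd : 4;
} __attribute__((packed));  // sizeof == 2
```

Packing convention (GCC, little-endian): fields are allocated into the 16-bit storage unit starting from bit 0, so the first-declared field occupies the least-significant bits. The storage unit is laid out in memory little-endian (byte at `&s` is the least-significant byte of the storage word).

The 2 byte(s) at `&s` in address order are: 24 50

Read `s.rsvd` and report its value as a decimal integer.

5

[0]=0x24 [1]=0x50 (little-endian) → word 0x5024
state [0+:5] = (word>>0) & 0x1f = 4
slot [5+:1] = (word>>5) & 0x1 = 1
addr_hi [6+:3] = (word>>6) & 0x7 = 0
opcode [9+:2] = (word>>9) & 0x3 = 0
tag [11+:1] = (word>>11) & 0x1 = 0
rsvd [12+:4] = (word>>12) & 0xf = 5  ←
rsvd signed 4b, MSB=0: value = 5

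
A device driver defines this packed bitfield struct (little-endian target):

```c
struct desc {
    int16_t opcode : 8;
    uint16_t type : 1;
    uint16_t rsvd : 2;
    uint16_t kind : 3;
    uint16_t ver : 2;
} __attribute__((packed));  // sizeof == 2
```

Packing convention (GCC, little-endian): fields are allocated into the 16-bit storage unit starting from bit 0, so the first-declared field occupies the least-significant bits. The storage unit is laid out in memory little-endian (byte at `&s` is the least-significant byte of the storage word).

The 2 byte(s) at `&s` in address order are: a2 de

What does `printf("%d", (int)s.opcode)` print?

-94

[0]=0xa2 [1]=0xde (little-endian) → word 0xdea2
opcode:8 @ bit 0 → (0xdea2>>0)&0xff = 0xa2  ←
type:1 @ bit 8 → (0xdea2>>8)&0x1 = 0x0
rsvd:2 @ bit 9 → (0xdea2>>9)&0x3 = 0x3
kind:3 @ bit 11 → (0xdea2>>11)&0x7 = 0x3
ver:2 @ bit 14 → (0xdea2>>14)&0x3 = 0x3
opcode signed 8b, MSB=1: 162 - 256 = -94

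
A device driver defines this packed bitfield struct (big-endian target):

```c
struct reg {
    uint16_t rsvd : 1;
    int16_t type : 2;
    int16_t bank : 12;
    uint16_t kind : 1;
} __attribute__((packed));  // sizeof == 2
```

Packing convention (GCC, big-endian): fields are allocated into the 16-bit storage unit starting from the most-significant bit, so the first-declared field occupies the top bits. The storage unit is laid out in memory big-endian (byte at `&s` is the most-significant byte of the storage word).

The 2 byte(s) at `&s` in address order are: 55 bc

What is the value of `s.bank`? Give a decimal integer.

-1314

[0]=0x55 [1]=0xbc (big-endian) → word 0x55bc
rsvd:1 @ bit 15 → (0x55bc>>15)&0x1 = 0x0
type:2 @ bit 13 → (0x55bc>>13)&0x3 = 0x2
bank:12 @ bit 1 → (0x55bc>>1)&0xfff = 0xade  ←
kind:1 @ bit 0 → (0x55bc>>0)&0x1 = 0x0
bank signed 12b, MSB=1: 2782 - 4096 = -1314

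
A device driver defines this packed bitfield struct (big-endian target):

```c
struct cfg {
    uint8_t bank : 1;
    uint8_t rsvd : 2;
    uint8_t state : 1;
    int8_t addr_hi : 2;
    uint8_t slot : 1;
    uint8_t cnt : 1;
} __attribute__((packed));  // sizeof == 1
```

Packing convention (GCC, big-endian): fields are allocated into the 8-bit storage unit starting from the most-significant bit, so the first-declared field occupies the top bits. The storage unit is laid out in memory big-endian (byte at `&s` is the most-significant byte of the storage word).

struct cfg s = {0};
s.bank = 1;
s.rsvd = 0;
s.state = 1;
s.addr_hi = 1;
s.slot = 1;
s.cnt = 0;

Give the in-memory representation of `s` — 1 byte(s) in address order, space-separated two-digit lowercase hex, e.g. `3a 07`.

96

bank:1 = 1 → 0x1 << 7 → word 0x80
rsvd:2 = 0 → 0x0 << 5 → word 0x80
state:1 = 1 → 0x1 << 4 → word 0x90
addr_hi:2 = 1 → 0x1 << 2 → word 0x94
slot:1 = 1 → 0x1 << 1 → word 0x96
cnt:1 = 0 → 0x0 << 0 → word 0x96
word = 0x96 → big-endian bytes:
  [0]=0x96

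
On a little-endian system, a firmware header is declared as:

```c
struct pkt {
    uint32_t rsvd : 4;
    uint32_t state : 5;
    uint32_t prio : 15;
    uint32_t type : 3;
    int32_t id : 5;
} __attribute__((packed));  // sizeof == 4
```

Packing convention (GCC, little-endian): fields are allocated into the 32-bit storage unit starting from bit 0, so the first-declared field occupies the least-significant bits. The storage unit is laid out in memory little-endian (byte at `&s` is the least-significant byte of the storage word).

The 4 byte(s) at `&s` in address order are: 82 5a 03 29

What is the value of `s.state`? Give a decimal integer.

8

[0]=0x82 [1]=0x5a [2]=0x03 [3]=0x29 (little-endian) → word 0x29035a82
rsvd:4 @ bit 0 → (0x29035a82>>0)&0xf = 0x2
state:5 @ bit 4 → (0x29035a82>>4)&0x1f = 0x8  ←
prio:15 @ bit 9 → (0x29035a82>>9)&0x7fff = 0x1ad
type:3 @ bit 24 → (0x29035a82>>24)&0x7 = 0x1
id:5 @ bit 27 → (0x29035a82>>27)&0x1f = 0x5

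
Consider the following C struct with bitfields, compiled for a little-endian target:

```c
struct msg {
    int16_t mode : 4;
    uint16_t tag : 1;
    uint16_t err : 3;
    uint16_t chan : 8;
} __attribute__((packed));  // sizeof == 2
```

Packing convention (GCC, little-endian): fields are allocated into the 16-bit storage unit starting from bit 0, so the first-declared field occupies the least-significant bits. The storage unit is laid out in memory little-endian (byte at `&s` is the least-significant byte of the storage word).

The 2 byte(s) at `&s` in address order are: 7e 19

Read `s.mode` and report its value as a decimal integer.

[0]=0x7e [1]=0x19 (little-endian) → word 0x197e
mode [0+:4] = (word>>0) & 0xf = 14  ←
tag [4+:1] = (word>>4) & 0x1 = 1
err [5+:3] = (word>>5) & 0x7 = 3
chan [8+:8] = (word>>8) & 0xff = 25
mode signed 4b, MSB=1: 14 - 16 = -2

-2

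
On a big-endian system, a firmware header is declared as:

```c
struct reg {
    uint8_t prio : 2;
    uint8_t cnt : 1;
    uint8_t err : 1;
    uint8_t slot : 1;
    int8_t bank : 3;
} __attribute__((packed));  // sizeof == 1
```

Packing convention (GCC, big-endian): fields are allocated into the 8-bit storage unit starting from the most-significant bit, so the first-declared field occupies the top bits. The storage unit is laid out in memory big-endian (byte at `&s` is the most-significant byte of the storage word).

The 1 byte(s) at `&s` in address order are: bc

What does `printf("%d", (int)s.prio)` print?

2

[0]=0xbc (big-endian) → word 0xbc
prio:2 @ bit 6 → (0xbc>>6)&0x3 = 0x2  ←
cnt:1 @ bit 5 → (0xbc>>5)&0x1 = 0x1
err:1 @ bit 4 → (0xbc>>4)&0x1 = 0x1
slot:1 @ bit 3 → (0xbc>>3)&0x1 = 0x1
bank:3 @ bit 0 → (0xbc>>0)&0x7 = 0x4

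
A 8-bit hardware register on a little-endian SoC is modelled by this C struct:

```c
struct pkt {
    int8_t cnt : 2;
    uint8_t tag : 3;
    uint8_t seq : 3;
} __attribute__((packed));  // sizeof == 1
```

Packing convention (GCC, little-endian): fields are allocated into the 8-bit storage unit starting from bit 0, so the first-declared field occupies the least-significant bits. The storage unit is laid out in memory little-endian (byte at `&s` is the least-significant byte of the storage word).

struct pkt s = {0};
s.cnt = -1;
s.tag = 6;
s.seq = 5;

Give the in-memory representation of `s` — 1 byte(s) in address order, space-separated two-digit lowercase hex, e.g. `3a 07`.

bb

[0+:2] cnt=-1 & 0x3 = 0x3; word=0x03
[2+:3] tag=6 & 0x7 = 0x6; word=0x1b
[5+:3] seq=5 & 0x7 = 0x5; word=0xbb
word = 0xbb → little-endian bytes:
  [0]=0xbb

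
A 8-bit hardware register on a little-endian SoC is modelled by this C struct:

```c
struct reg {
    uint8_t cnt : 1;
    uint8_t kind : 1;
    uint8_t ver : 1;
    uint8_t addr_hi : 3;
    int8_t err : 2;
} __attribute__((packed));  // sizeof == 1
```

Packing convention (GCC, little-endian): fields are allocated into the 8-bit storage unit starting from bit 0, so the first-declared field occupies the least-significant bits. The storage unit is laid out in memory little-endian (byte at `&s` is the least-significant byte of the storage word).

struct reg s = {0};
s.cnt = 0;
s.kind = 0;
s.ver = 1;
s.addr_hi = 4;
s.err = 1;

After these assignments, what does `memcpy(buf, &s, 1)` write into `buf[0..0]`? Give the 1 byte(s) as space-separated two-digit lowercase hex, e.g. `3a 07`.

[0+:1] cnt=0 & 0x1 = 0x0; word=0x00
[1+:1] kind=0 & 0x1 = 0x0; word=0x00
[2+:1] ver=1 & 0x1 = 0x1; word=0x04
[3+:3] addr_hi=4 & 0x7 = 0x4; word=0x24
[6+:2] err=1 & 0x3 = 0x1; word=0x64
word = 0x64 → little-endian bytes:
  [0]=0x64

64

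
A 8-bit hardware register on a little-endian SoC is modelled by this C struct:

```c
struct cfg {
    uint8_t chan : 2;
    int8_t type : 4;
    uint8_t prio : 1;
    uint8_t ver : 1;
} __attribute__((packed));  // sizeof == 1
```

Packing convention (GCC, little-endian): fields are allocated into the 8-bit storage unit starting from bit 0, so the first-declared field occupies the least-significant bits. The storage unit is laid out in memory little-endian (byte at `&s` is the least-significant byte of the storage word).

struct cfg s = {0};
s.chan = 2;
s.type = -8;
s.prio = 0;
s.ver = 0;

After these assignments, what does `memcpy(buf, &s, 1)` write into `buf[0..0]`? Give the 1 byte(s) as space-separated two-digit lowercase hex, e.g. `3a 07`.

[0+:2] chan=2 & 0x3 = 0x2; word=0x02
[2+:4] type=-8 & 0xf = 0x8; word=0x22
[6+:1] prio=0 & 0x1 = 0x0; word=0x22
[7+:1] ver=0 & 0x1 = 0x0; word=0x22
word = 0x22 → little-endian bytes:
  [0]=0x22

22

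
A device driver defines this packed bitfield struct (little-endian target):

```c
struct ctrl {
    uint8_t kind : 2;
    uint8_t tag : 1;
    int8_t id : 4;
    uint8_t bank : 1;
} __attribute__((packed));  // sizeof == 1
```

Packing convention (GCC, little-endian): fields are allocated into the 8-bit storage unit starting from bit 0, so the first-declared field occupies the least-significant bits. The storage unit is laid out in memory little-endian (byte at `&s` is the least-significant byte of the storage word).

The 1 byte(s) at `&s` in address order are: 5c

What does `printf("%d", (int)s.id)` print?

[0]=0x5c (little-endian) → word 0x5c
kind [0+:2] = (word>>0) & 0x3 = 0
tag [2+:1] = (word>>2) & 0x1 = 1
id [3+:4] = (word>>3) & 0xf = 11  ←
bank [7+:1] = (word>>7) & 0x1 = 0
id signed 4b, MSB=1: 11 - 16 = -5

-5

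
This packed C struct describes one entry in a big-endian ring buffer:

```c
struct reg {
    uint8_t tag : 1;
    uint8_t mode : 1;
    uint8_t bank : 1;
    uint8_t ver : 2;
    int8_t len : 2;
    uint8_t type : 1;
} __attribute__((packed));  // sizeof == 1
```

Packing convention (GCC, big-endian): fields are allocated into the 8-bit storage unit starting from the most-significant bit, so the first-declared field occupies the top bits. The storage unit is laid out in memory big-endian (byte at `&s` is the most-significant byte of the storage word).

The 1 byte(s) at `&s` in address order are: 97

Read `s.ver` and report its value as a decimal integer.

2

[0]=0x97 (big-endian) → word 0x97
tag [7+:1] = (word>>7) & 0x1 = 1
mode [6+:1] = (word>>6) & 0x1 = 0
bank [5+:1] = (word>>5) & 0x1 = 0
ver [3+:2] = (word>>3) & 0x3 = 2  ←
len [1+:2] = (word>>1) & 0x3 = 3
type [0+:1] = (word>>0) & 0x1 = 1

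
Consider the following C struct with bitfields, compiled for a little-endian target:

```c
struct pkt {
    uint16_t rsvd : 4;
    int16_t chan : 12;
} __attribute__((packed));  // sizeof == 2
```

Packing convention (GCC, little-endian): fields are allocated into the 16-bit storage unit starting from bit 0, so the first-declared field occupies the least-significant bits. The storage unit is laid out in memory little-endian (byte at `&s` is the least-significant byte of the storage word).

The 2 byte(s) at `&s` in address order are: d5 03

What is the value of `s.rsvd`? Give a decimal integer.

5

[0]=0xd5 [1]=0x03 (little-endian) → word 0x03d5
rsvd:4 @ bit 0 → (0x03d5>>0)&0xf = 0x5  ←
chan:12 @ bit 4 → (0x03d5>>4)&0xfff = 0x3d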